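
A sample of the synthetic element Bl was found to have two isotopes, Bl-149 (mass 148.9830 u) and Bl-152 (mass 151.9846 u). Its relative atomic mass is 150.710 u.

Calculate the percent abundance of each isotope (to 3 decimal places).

Bl-149: 42.464%, Bl-152: 57.536%

Let x be the fractional abundance of Bl-149; then Bl-152 has abundance 1 − x.
148.9830·x + 151.9846·(1 − x) = 150.710
(148.9830 − 151.9846)·x = 150.710 − 151.9846
x = -1.2746 / -3.0016 = 0.42464 → 42.464% Bl-149, 57.536% Bl-152.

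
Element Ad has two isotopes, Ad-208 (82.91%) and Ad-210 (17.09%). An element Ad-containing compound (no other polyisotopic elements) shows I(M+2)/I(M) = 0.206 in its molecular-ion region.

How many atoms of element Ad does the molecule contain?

1

For n independent Ad atoms, I(M+2)/I(M) = n · (abundance Ad-210) / (abundance Ad-208) = n · 0.1709/0.8291.
n = 0.206 × 0.8291/0.1709 = 1.00 ≈ 1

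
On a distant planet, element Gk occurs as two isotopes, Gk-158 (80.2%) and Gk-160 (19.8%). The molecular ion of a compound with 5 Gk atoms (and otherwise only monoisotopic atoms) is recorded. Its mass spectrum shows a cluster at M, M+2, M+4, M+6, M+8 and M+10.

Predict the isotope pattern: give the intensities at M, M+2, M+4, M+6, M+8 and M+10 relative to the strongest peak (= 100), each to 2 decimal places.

81.01 : 100.00 : 49.38 : 12.19 : 1.50 : 0.07

The 5 Gk atoms are independent, so intensities follow the terms of (0.802 + 0.198)^5.
P(M) = 0.802^5 = 0.331797
P(M+2) = 5 × 0.802^4 × 0.198^1 = 0.409574
P(M+4) = 10 × 0.802^3 × 0.198^2 = 0.202234
P(M+6) = 10 × 0.802^2 × 0.198^3 = 0.049928
P(M+8) = 5 × 0.802^1 × 0.198^4 = 0.006163
P(M+10) = 0.198^5 = 0.000304
The M+2 peak is largest (0.409574); scaling to 100 gives 81.01 : 100.00 : 49.38 : 12.19 : 1.50 : 0.07.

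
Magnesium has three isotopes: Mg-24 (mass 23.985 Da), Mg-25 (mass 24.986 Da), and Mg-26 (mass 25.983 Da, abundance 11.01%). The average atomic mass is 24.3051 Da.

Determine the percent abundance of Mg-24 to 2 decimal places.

78.99%

Let x and y be the fractions of Mg-24 and Mg-25. Then x + y = 1 − 0.1101 = 0.8899 and 23.985x + 24.986y = 24.3051 − 0.1101×25.983 = 21.4443717.
Substituting: 23.985x + 24.986(0.8899 − x) = 21.4443717
(23.985 − 24.986)x = -0.7906697  ⇒  x = 0.78988, y = 0.10002
Mg-24: 78.99%, Mg-25: 10.00%.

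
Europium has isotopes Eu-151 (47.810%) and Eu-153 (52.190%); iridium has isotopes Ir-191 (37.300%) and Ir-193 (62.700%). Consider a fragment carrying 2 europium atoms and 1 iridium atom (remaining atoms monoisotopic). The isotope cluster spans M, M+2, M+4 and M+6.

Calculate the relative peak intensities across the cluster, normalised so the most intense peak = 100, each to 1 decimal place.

Europium pattern (n=2): 0.22857961 : 0.49904078 : 0.27237961
Iridium pattern (n=1): 0.3730 : 0.6270
Convolve the two distributions (both contribute in 2-u steps):
  M: 0.22857961×0.3730 = 0.085260
  M+2: 0.22857961×0.6270 + 0.49904078×0.3730 = 0.329462
  M+4: 0.49904078×0.6270 + 0.27237961×0.3730 = 0.414496
  M+6: 0.27237961×0.6270 = 0.170782
Scale to base peak (0.414496) = 100: 20.6 : 79.5 : 100.0 : 41.2

20.6 : 79.5 : 100.0 : 41.2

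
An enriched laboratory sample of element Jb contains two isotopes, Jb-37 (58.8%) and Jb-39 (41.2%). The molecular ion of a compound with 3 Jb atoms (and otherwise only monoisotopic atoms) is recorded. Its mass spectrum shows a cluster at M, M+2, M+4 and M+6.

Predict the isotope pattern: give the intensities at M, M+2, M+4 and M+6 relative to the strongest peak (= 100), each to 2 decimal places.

47.57 : 100.00 : 70.07 : 16.37

Expanding (0.588 + 0.412)^3:
P(M) = 0.588^3 = 0.203297
P(M+2) = 3 × 0.588^2 × 0.412^1 = 0.427340
P(M+4) = 3 × 0.588^1 × 0.412^2 = 0.299428
P(M+6) = 0.412^3 = 0.069935
The M+2 peak is largest (0.427340); scaling to 100 gives 47.57 : 100.00 : 70.07 : 16.37.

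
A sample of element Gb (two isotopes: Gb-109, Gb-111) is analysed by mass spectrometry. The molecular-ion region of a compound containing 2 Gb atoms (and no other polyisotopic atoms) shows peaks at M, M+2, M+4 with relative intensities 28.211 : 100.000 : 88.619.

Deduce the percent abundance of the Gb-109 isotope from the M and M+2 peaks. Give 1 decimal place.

36.1%

If p is the fraction of Gb that is Gb-109, then I(M+2)/I(M) = [C(2,1)·p^1·(1−p)] / p^2 = 2·(1−p)/p = 100.000/28.211 = 3.5447
(1−p)/p = 3.5447/2 = 1.7724  ⇒  p = 1/(1 + 1.7724) = 0.3607
Gb-109: 36.1%, Gb-111: 63.9%.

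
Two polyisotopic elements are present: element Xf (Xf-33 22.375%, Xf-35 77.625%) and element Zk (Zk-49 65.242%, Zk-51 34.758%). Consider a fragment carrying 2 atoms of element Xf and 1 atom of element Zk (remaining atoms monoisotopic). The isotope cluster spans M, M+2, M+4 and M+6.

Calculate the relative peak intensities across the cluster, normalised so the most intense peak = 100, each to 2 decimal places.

6.36 : 47.49 : 100.00 : 40.76

Element Xf pattern (n=2): 0.05006406 : 0.34737187 : 0.60256406
Element Zk pattern (n=1): 0.65242 : 0.34758
Convolve the two distributions (both contribute in 2-u steps):
  M: 0.05006406×0.65242 = 0.032663
  M+2: 0.05006406×0.34758 + 0.34737187×0.65242 = 0.244034
  M+4: 0.34737187×0.34758 + 0.60256406×0.65242 = 0.513864
  M+6: 0.60256406×0.34758 = 0.209439
Scale to base peak (0.513864) = 100: 6.36 : 47.49 : 100.00 : 40.76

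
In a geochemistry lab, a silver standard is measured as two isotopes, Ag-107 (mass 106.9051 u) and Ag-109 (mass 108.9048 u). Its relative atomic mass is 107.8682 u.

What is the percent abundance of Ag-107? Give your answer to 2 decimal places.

51.84%

Let x be the fractional abundance of Ag-107; then Ag-109 has abundance 1 − x.
106.9051·x + 108.9048·(1 − x) = 107.8682
(106.9051 − 108.9048)·x = 107.8682 − 108.9048
x = -1.0366 / -1.9997 = 0.51838 → 51.84% Ag-107, 48.16% Ag-109.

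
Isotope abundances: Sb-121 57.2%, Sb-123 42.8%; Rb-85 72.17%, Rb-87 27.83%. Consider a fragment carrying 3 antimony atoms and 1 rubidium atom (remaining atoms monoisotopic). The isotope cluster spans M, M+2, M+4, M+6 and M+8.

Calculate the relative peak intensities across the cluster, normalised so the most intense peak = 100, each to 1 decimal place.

Antimony pattern (n=3): 0.18714925 : 0.42010426 : 0.31434374 : 0.07840275
Rubidium pattern (n=1): 0.7217 : 0.2783
Convolve the two distributions (both contribute in 2-u steps):
  M: 0.18714925×0.7217 = 0.135066
  M+2: 0.18714925×0.2783 + 0.42010426×0.7217 = 0.355273
  M+4: 0.42010426×0.2783 + 0.31434374×0.7217 = 0.343777
  M+6: 0.31434374×0.2783 + 0.07840275×0.7217 = 0.144065
  M+8: 0.07840275×0.2783 = 0.021819
Scale to base peak (0.355273) = 100: 38.0 : 100.0 : 96.8 : 40.6 : 6.1

38.0 : 100.0 : 96.8 : 40.6 : 6.1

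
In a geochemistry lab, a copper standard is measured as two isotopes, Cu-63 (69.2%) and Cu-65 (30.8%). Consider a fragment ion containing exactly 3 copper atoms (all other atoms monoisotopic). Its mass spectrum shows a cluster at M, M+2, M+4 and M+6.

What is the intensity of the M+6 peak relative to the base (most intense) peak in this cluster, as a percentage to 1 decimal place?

Binomial terms of (0.692 + 0.308)^3: M 0.3314, M+2 0.4425, M+4 0.1969, M+6 0.0292 → M+2 is the base peak.
P(M+2) = C(3,1) × 0.692^2 × 0.308^1 = 3 × 0.478864 × 0.3080 = 0.442470 (base)
P(M+6) = C(3,3) × 0.692^0 × 0.308^3 = 1 × 1.0000 × 0.02921811 = 0.029218
Relative intensity = 0.029218 / 0.442470 × 100 = 6.6

6.6%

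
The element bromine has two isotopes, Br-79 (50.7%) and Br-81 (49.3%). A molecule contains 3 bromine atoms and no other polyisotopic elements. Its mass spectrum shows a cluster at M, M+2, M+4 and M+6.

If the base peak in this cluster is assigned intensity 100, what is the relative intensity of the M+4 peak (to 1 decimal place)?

97.2

(0.507 + 0.493)^3 gives M 0.1303, M+2 0.3802, M+4 0.3697, M+6 0.1198; the largest is M+2.
P(M+2) = C(3,1) × 0.507^2 × 0.493^1 = 3 × 0.257049 × 0.4930 = 0.380175 (base)
P(M+4) = C(3,2) × 0.507^1 × 0.493^2 = 3 × 0.5070 × 0.243049 = 0.369678
Relative intensity = 0.369678 / 0.380175 × 100 = 97.2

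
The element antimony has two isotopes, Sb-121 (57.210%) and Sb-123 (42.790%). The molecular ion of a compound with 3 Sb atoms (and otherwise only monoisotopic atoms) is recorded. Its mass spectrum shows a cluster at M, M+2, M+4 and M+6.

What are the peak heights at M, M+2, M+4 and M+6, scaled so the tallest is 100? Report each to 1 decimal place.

The 3 Sb atoms are independent, so intensities follow the terms of (0.57210 + 0.42790)^3.
P(M) = 0.57210^3 = 0.187247
P(M+2) = 3 × 0.57210^2 × 0.42790^1 = 0.420153
P(M+4) = 3 × 0.57210^1 × 0.42790^2 = 0.314252
P(M+6) = 0.42790^3 = 0.078348
The M+2 peak is largest (0.420153); scaling to 100 gives 44.6 : 100.0 : 74.8 : 18.6.

44.6 : 100.0 : 74.8 : 18.6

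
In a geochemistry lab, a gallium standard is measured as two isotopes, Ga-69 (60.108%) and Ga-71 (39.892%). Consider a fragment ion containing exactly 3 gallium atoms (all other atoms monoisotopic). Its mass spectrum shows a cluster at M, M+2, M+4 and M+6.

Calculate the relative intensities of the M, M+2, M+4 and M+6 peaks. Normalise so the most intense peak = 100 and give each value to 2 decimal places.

50.23 : 100.00 : 66.37 : 14.68

The 3 Ga atoms are independent, so intensities follow the terms of (0.60108 + 0.39892)^3.
P(M) = 0.60108^3 = 0.217169
P(M+2) = 3 × 0.60108^2 × 0.39892^1 = 0.432386
P(M+4) = 3 × 0.60108^1 × 0.39892^2 = 0.286963
P(M+6) = 0.39892^3 = 0.063483
The M+2 peak is largest (0.432386); scaling to 100 gives 50.23 : 100.00 : 66.37 : 14.68.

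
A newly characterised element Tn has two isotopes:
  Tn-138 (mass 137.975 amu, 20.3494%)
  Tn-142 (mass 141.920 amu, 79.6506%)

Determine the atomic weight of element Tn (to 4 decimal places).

141.1172 amu

Weight each isotope mass by its fractional abundance: 0.203494 × 137.975 + 0.796506 × 141.920
= 28.07708 + 113.04013 = 141.11721 amu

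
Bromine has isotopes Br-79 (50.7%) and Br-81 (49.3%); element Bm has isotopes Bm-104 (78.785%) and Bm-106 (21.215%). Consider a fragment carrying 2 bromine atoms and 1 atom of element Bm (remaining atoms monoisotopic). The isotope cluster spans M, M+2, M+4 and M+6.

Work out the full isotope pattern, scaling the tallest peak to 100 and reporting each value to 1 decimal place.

Bromine pattern (n=2): 0.257049 : 0.499902 : 0.243049
Element Bm pattern (n=1): 0.78785 : 0.21215
Convolve the two distributions (both contribute in 2-u steps):
  M: 0.257049×0.78785 = 0.202516
  M+2: 0.257049×0.21215 + 0.499902×0.78785 = 0.448381
  M+4: 0.499902×0.21215 + 0.243049×0.78785 = 0.297540
  M+6: 0.243049×0.21215 = 0.051563
Scale to base peak (0.448381) = 100: 45.2 : 100.0 : 66.4 : 11.5

45.2 : 100.0 : 66.4 : 11.5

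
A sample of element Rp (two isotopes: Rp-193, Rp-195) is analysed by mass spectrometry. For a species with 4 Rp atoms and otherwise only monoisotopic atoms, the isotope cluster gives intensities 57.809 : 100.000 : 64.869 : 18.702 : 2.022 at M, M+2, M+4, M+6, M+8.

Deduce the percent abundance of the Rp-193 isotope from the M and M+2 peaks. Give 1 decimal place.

69.8%

Let p = fractional abundance of Rp-193. I(M+2)/I(M) = [C(4,1)·p^3·(1−p)] / p^4 = 4·(1−p)/p = 100.000/57.809 = 1.7298
(1−p)/p = 1.7298/4 = 0.4325  ⇒  p = 1/(1 + 0.4325) = 0.6981
Rp-193: 69.8%, Rp-195: 30.2%.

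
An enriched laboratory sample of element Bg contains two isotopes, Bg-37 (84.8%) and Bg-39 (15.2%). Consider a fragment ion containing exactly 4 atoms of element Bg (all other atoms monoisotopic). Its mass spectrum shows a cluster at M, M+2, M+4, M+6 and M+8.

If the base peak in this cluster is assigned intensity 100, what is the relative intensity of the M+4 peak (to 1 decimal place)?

19.3

(0.848 + 0.152)^4 gives M 0.5171, M+2 0.3708, M+4 0.0997, M+6 0.0119, M+8 0.0005; the largest is M.
P(M) = C(4,0) × 0.848^4 × 0.152^0 = 1 × 0.51711056 × 1.0000 = 0.517111 (base)
P(M+4) = C(4,2) × 0.848^2 × 0.152^2 = 6 × 0.719104 × 0.023104 = 0.099685
Relative intensity = 0.099685 / 0.517111 × 100 = 19.3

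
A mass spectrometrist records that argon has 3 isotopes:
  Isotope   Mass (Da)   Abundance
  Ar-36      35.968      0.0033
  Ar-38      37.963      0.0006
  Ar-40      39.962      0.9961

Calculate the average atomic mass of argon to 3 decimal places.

39.948 Da

Average mass = Σ (abundance × isotope mass) = 0.0033 × 35.968 + 0.0006 × 37.963 + 0.9961 × 39.962
= 0.1187 + 0.0228 + 39.8061 = 39.9476 Da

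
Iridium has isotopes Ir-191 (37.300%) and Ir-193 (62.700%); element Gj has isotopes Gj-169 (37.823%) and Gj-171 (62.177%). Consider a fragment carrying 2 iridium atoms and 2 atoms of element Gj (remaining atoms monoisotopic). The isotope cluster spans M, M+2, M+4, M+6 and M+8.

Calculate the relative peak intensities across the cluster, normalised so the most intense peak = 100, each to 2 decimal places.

5.44 : 36.19 : 90.24 : 100.00 : 41.56

Iridium pattern (n=2): 0.139129 : 0.467742 : 0.393129
Element Gj pattern (n=2): 0.14305793 : 0.47034413 : 0.38659793
Convolve the two distributions (both contribute in 2-u steps):
  M: 0.139129×0.14305793 = 0.019904
  M+2: 0.139129×0.47034413 + 0.467742×0.14305793 = 0.132353
  M+4: 0.139129×0.38659793 + 0.467742×0.47034413 + 0.393129×0.14305793 = 0.330027
  M+6: 0.467742×0.38659793 + 0.393129×0.47034413 = 0.365734
  M+8: 0.393129×0.38659793 = 0.151983
Scale to base peak (0.365734) = 100: 5.44 : 36.19 : 90.24 : 100.00 : 41.56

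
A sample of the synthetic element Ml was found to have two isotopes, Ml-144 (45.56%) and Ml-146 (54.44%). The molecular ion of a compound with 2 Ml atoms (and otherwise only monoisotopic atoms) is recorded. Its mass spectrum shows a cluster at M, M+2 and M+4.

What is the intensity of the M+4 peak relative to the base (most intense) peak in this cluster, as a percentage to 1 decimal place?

59.7%

(0.4556 + 0.5444)^2 gives M 0.2076, M+2 0.4961, M+4 0.2964; the largest is M+2.
P(M+2) = C(2,1) × 0.4556^1 × 0.5444^1 = 2 × 0.4556 × 0.5444 = 0.496057 (base)
P(M+4) = C(2,2) × 0.4556^0 × 0.5444^2 = 1 × 1.0000 × 0.29637136 = 0.296371
Relative intensity = 0.296371 / 0.496057 × 100 = 59.7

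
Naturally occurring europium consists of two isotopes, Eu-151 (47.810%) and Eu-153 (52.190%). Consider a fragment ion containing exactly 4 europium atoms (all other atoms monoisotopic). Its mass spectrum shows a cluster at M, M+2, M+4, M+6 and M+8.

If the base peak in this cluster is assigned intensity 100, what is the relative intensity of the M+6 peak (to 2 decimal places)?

72.77

Binomial terms of (0.47810 + 0.52190)^4: M 0.0522, M+2 0.2281, M+4 0.3736, M+6 0.2719, M+8 0.0742 → M+4 is the base peak.
P(M+4) = C(4,2) × 0.47810^2 × 0.52190^2 = 6 × 0.22857961 × 0.27237961 = 0.373563 (base)
P(M+6) = C(4,3) × 0.47810^1 × 0.52190^3 = 4 × 0.4781 × 0.14215492 = 0.271857
Relative intensity = 0.271857 / 0.373563 × 100 = 72.77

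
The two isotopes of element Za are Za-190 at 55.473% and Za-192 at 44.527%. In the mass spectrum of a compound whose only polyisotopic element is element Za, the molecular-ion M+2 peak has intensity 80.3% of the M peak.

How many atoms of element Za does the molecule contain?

The M+2/M ratio from n Za atoms is n · q/p = n · 0.44527/0.55473.
n = 0.803 × 0.55473/0.44527 = 1.00 ≈ 1

1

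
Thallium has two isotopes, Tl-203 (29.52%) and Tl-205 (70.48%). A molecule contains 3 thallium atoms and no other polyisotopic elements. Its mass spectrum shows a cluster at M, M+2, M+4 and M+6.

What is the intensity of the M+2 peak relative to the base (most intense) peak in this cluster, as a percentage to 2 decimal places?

Binomial terms of (0.2952 + 0.7048)^3: M 0.0257, M+2 0.1843, M+4 0.4399, M+6 0.3501 → M+4 is the base peak.
P(M+4) = C(3,2) × 0.2952^1 × 0.7048^2 = 3 × 0.2952 × 0.49674304 = 0.439916 (base)
P(M+2) = C(3,1) × 0.2952^2 × 0.7048^1 = 3 × 0.08714304 × 0.7048 = 0.184255
Relative intensity = 0.184255 / 0.439916 × 100 = 41.88

41.88%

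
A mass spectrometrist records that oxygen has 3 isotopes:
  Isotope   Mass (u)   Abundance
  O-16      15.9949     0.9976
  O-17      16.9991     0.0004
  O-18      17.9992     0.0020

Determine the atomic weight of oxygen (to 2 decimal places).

Weight each isotope mass by its fractional abundance: 0.9976 × 15.9949 + 0.0004 × 16.9991 + 0.0020 × 17.9992
= 15.95651 + 0.00680 + 0.03600 = 15.99931 u

16.00 u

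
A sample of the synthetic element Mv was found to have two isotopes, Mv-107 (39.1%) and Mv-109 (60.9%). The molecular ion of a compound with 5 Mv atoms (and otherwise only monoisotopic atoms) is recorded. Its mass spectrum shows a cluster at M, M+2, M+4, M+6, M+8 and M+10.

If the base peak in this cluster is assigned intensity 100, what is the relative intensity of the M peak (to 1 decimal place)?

2.6

(0.391 + 0.609)^5 gives M 0.0091, M+2 0.0712, M+4 0.2217, M+6 0.3453, M+8 0.2689, M+10 0.0838; the largest is M+6.
P(M+6) = C(5,3) × 0.391^2 × 0.609^3 = 10 × 0.152881 × 0.22586653 = 0.345307 (base)
P(M) = C(5,0) × 0.391^5 × 0.609^0 = 1 × 0.00913869 × 1.0000 = 0.009139
Relative intensity = 0.009139 / 0.345307 × 100 = 2.6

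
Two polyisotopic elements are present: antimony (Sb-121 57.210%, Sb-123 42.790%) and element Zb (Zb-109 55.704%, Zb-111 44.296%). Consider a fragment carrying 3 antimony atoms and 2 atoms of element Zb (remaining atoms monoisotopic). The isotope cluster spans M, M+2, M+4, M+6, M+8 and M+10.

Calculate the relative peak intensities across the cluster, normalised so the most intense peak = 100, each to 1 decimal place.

17.0 : 65.2 : 100.0 : 76.7 : 29.4 : 4.5

Antimony pattern (n=3): 0.18724742 : 0.42015297 : 0.3142518 : 0.07834781
Element Zb pattern (n=2): 0.31029356 : 0.49349288 : 0.19621356
Convolve the two distributions (both contribute in 2-u steps):
  M: 0.18724742×0.31029356 = 0.058102
  M+2: 0.18724742×0.49349288 + 0.42015297×0.31029356 = 0.222776
  M+4: 0.18724742×0.19621356 + 0.42015297×0.49349288 + 0.3142518×0.31029356 = 0.341593
  M+6: 0.42015297×0.19621356 + 0.3142518×0.49349288 + 0.07834781×0.31029356 = 0.261832
  M+8: 0.3142518×0.19621356 + 0.07834781×0.49349288 = 0.100325
  M+10: 0.07834781×0.19621356 = 0.015373
Scale to base peak (0.341593) = 100: 17.0 : 65.2 : 100.0 : 76.7 : 29.4 : 4.5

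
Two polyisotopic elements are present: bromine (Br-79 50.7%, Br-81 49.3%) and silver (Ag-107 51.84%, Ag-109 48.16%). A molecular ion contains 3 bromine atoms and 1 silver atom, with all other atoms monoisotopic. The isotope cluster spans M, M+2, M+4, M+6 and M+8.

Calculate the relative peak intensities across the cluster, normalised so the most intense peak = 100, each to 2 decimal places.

18.03 : 69.34 : 100.00 : 64.09 : 15.40

Bromine pattern (n=3): 0.13032384 : 0.38017547 : 0.36967753 : 0.11982316
Silver pattern (n=1): 0.5184 : 0.4816
Convolve the two distributions (both contribute in 2-u steps):
  M: 0.13032384×0.5184 = 0.067560
  M+2: 0.13032384×0.4816 + 0.38017547×0.5184 = 0.259847
  M+4: 0.38017547×0.4816 + 0.36967753×0.5184 = 0.374733
  M+6: 0.36967753×0.4816 + 0.11982316×0.5184 = 0.240153
  M+8: 0.11982316×0.4816 = 0.057707
Scale to base peak (0.374733) = 100: 18.03 : 69.34 : 100.00 : 64.09 : 15.40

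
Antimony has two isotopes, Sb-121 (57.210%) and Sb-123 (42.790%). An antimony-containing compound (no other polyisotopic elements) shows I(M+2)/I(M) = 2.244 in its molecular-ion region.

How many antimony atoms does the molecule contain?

3

For n independent Sb atoms, I(M+2)/I(M) = n · (abundance Sb-123) / (abundance Sb-121) = n · 0.42790/0.57210.
n = 2.244 × 0.57210/0.42790 = 3.00 ≈ 3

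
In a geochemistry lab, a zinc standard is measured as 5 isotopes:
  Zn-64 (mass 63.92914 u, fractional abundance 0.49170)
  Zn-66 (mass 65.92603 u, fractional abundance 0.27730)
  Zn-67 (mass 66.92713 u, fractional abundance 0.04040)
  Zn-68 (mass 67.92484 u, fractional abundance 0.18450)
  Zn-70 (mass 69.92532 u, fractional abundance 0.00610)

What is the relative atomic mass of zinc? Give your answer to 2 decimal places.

65.38 u

Average mass = Σ (abundance × isotope mass) = 0.49170 × 63.92914 + 0.27730 × 65.92603 + 0.04040 × 66.92713 + 0.18450 × 67.92484 + 0.00610 × 69.92532
= 31.433958 + 18.281288 + 2.703856 + 12.532133 + 0.426544 = 65.377779 u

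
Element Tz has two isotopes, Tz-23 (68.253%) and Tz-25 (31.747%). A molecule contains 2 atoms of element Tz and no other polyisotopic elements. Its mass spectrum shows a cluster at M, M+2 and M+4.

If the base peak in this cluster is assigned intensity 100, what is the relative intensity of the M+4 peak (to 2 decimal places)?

(0.68253 + 0.31747)^2 gives M 0.4658, M+2 0.4334, M+4 0.1008; the largest is M.
P(M) = C(2,0) × 0.68253^2 × 0.31747^0 = 1 × 0.4658472 × 1.0000 = 0.465847 (base)
P(M+4) = C(2,2) × 0.68253^0 × 0.31747^2 = 1 × 1.0000 × 0.1007872 = 0.100787
Relative intensity = 0.100787 / 0.465847 × 100 = 21.64

21.64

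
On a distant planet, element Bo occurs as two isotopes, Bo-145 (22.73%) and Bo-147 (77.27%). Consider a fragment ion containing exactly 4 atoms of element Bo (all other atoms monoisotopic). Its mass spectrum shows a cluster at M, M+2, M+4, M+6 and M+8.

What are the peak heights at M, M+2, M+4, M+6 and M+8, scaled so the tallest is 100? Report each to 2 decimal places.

Expanding (0.2273 + 0.7727)^4:
P(M) = 0.2273^4 = 0.002669
P(M+2) = 4 × 0.2273^3 × 0.7727^1 = 0.036297
P(M+4) = 6 × 0.2273^2 × 0.7727^2 = 0.185085
P(M+6) = 4 × 0.2273^1 × 0.7727^3 = 0.419462
P(M+8) = 0.7727^4 = 0.356487
The M+6 peak is largest (0.419462); scaling to 100 gives 0.64 : 8.65 : 44.12 : 100.00 : 84.99.

0.64 : 8.65 : 44.12 : 100.00 : 84.99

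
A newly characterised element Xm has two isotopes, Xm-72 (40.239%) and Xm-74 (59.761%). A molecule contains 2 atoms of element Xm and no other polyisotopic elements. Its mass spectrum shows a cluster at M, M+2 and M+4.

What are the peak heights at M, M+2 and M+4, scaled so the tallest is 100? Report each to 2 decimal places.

33.67 : 100.00 : 74.26

Expanding (0.40239 + 0.59761)^2:
P(M) = 0.40239^2 = 0.161918
P(M+2) = 2 × 0.40239^1 × 0.59761^1 = 0.480945
P(M+4) = 0.59761^2 = 0.357138
The M+2 peak is largest (0.480945); scaling to 100 gives 33.67 : 100.00 : 74.26.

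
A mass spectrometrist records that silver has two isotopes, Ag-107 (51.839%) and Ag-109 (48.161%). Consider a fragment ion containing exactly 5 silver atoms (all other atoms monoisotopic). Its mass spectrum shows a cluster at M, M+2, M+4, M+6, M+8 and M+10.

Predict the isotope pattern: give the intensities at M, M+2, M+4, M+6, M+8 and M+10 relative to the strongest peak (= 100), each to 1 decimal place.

The 5 Ag atoms are independent, so intensities follow the terms of (0.51839 + 0.48161)^5.
P(M) = 0.51839^5 = 0.037435
P(M+2) = 5 × 0.51839^4 × 0.48161^1 = 0.173897
P(M+4) = 10 × 0.51839^3 × 0.48161^2 = 0.323118
P(M+6) = 10 × 0.51839^2 × 0.48161^3 = 0.300192
P(M+8) = 5 × 0.51839^1 × 0.48161^4 = 0.139447
P(M+10) = 0.48161^5 = 0.025911
The M+4 peak is largest (0.323118); scaling to 100 gives 11.6 : 53.8 : 100.0 : 92.9 : 43.2 : 8.0.

11.6 : 53.8 : 100.0 : 92.9 : 43.2 : 8.0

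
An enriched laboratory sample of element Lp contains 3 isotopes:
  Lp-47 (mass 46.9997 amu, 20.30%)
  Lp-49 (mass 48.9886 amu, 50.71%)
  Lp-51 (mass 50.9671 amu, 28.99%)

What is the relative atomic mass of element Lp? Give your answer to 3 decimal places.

Average mass = Σ (abundance × isotope mass) = 0.2030 × 46.9997 + 0.5071 × 48.9886 + 0.2899 × 50.9671
= 9.54094 + 24.84212 + 14.77536 = 49.15842 amu

49.158 amu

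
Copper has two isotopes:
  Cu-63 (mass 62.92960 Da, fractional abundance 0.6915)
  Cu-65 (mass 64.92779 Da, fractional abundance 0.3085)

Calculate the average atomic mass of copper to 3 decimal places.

Weight each isotope mass by its fractional abundance: 0.6915 × 62.92960 + 0.3085 × 64.92779
= 43.515818 + 20.030223 = 63.546041 Da

63.546 Da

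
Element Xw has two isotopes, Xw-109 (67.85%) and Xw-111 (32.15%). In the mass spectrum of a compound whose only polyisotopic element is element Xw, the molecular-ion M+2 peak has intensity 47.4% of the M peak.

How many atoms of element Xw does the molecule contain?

For n independent Xw atoms, I(M+2)/I(M) = n · (abundance Xw-111) / (abundance Xw-109) = n · 0.3215/0.6785.
n = 0.474 × 0.6785/0.3215 = 1.00 ≈ 1

1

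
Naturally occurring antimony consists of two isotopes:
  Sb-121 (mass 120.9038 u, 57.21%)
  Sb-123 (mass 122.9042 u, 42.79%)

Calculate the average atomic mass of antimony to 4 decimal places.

Ar = Σ fᵢ·mᵢ = 0.5721 × 120.9038 + 0.4279 × 122.9042
= 69.16906 + 52.59071 = 121.75977 u

121.7598 u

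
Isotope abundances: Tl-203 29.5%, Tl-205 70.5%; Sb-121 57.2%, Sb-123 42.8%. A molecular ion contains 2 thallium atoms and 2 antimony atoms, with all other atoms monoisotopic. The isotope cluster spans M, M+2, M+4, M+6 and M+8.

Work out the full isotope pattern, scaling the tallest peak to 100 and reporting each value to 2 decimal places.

7.45 : 46.75 : 100.00 : 83.60 : 23.82

Thallium pattern (n=2): 0.087025 : 0.41595 : 0.497025
Antimony pattern (n=2): 0.327184 : 0.489632 : 0.183184
Convolve the two distributions (both contribute in 2-u steps):
  M: 0.087025×0.327184 = 0.028473
  M+2: 0.087025×0.489632 + 0.41595×0.327184 = 0.178702
  M+4: 0.087025×0.183184 + 0.41595×0.489632 + 0.497025×0.327184 = 0.382223
  M+6: 0.41595×0.183184 + 0.497025×0.489632 = 0.319555
  M+8: 0.497025×0.183184 = 0.091047
Scale to base peak (0.382223) = 100: 7.45 : 46.75 : 100.00 : 83.60 : 23.82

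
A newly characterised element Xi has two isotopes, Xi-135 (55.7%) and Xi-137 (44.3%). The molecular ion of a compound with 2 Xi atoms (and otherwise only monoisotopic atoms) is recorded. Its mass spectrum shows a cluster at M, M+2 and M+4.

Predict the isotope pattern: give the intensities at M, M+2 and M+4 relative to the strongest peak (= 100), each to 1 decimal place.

62.9 : 100.0 : 39.8

Each Xi atom is independently Xi-135 (p = 0.557) or Xi-137 (q = 0.443); the cluster is the binomial expansion (p + q)^2.
P(M) = 0.557^2 = 0.310249
P(M+2) = 2 × 0.557^1 × 0.443^1 = 0.493502
P(M+4) = 0.443^2 = 0.196249
The M+2 peak is largest (0.493502); scaling to 100 gives 62.9 : 100.0 : 39.8.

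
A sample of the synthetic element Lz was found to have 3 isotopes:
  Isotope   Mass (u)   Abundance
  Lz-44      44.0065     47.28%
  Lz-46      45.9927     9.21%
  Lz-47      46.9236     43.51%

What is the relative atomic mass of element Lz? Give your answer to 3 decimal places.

45.459 u

Weight each isotope mass by its fractional abundance: 0.4728 × 44.0065 + 0.0921 × 45.9927 + 0.4351 × 46.9236
= 20.80627 + 4.23593 + 20.41646 = 45.45866 u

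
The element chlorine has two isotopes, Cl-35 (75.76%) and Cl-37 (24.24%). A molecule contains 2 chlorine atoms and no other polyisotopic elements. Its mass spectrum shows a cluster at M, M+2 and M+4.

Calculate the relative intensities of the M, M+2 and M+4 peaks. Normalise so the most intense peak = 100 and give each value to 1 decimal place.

Expanding (0.7576 + 0.2424)^2:
P(M) = 0.7576^2 = 0.573958
P(M+2) = 2 × 0.7576^1 × 0.2424^1 = 0.367284
P(M+4) = 0.2424^2 = 0.058758
The M peak is largest (0.573958); scaling to 100 gives 100.0 : 64.0 : 10.2.

100.0 : 64.0 : 10.2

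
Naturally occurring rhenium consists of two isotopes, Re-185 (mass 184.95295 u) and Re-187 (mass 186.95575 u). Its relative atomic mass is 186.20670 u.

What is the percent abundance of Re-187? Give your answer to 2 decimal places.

62.60%

Writing the weighted mean with unknown fraction x of Re-185:
184.95295·x + 186.95575·(1 − x) = 186.20670
(184.95295 − 186.95575)·x = 186.20670 − 186.95575
x = -0.74905 / -2.00280 = 0.37400 → 37.40% Re-185, 62.60% Re-187.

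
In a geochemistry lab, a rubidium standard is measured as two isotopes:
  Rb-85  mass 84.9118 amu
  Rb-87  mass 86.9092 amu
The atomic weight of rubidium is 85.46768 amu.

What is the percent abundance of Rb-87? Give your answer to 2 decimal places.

With x = fraction of Rb-85 (so Rb-87 is 1 − x):
84.9118·x + 86.9092·(1 − x) = 85.46768
(84.9118 − 86.9092)·x = 85.46768 − 86.9092
x = -1.44152 / -1.9974 = 0.72170 → 72.17% Rb-85, 27.83% Rb-87.

27.83%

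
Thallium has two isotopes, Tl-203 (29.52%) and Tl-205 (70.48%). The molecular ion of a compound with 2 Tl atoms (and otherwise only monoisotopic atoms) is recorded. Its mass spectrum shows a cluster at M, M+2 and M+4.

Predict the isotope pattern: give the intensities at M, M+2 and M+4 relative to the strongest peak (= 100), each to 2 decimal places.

17.54 : 83.77 : 100.00

Expanding (0.2952 + 0.7048)^2:
P(M) = 0.2952^2 = 0.087143
P(M+2) = 2 × 0.2952^1 × 0.7048^1 = 0.416114
P(M+4) = 0.7048^2 = 0.496743
The M+4 peak is largest (0.496743); scaling to 100 gives 17.54 : 83.77 : 100.00.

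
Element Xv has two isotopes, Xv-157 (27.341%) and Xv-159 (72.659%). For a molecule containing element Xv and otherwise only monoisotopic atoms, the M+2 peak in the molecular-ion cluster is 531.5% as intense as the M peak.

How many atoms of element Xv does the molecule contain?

2

The M+2/M ratio from n Xv atoms is n · q/p = n · 0.72659/0.27341.
n = 5.315 × 0.27341/0.72659 = 2.00 ≈ 2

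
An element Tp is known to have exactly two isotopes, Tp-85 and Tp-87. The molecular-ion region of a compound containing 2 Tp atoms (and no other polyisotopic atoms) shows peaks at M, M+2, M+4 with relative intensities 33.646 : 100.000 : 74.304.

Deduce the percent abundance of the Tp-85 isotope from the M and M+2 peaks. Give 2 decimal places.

40.22%

Let p = fractional abundance of Tp-85. I(M+2)/I(M) = [C(2,1)·p^1·(1−p)] / p^2 = 2·(1−p)/p = 100.000/33.646 = 2.9721
(1−p)/p = 2.9721/2 = 1.4861  ⇒  p = 1/(1 + 1.4861) = 0.4022
Tp-85: 40.22%, Tp-87: 59.78%.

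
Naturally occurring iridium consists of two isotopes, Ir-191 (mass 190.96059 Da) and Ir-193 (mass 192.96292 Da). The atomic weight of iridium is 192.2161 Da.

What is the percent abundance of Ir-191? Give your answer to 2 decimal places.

37.30%

Let x be the fractional abundance of Ir-191; then Ir-193 has abundance 1 − x.
190.96059·x + 192.96292·(1 − x) = 192.2161
(190.96059 − 192.96292)·x = 192.2161 − 192.96292
x = -0.74682 / -2.00233 = 0.37298 → 37.30% Ir-191, 62.70% Ir-193.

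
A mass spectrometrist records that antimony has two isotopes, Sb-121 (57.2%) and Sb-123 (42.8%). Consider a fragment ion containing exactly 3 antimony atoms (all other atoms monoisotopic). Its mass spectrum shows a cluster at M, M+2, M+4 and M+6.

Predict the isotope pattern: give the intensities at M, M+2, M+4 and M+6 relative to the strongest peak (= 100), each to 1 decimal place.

The 3 Sb atoms are independent, so intensities follow the terms of (0.572 + 0.428)^3.
P(M) = 0.572^3 = 0.187149
P(M+2) = 3 × 0.572^2 × 0.428^1 = 0.420104
P(M+4) = 3 × 0.572^1 × 0.428^2 = 0.314344
P(M+6) = 0.428^3 = 0.078403
The M+2 peak is largest (0.420104); scaling to 100 gives 44.5 : 100.0 : 74.8 : 18.7.

44.5 : 100.0 : 74.8 : 18.7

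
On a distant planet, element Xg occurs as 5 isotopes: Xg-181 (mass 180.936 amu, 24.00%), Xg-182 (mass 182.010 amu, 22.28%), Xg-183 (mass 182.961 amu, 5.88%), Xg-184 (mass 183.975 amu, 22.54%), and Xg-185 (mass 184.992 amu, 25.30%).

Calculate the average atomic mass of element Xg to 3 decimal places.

Ar = Σ fᵢ·mᵢ = 0.2400 × 180.936 + 0.2228 × 182.010 + 0.0588 × 182.961 + 0.2254 × 183.975 + 0.2530 × 184.992
= 43.4246 + 40.5518 + 10.7581 + 41.4680 + 46.8030 = 183.0055 amu

183.006 amu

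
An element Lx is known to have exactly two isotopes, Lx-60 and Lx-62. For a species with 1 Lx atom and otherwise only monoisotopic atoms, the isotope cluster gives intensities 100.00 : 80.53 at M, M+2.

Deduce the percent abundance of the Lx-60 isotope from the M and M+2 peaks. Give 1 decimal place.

55.4%

If p is the fraction of Lx that is Lx-60, then I(M+2)/I(M) = [C(1,1)·p^0·(1−p)] / p^1 = 1·(1−p)/p = 80.53/100.00 = 0.8053
(1−p)/p = 0.8053/1 = 0.8053  ⇒  p = 1/(1 + 0.8053) = 0.5539
Lx-60: 55.4%, Lx-62: 44.6%.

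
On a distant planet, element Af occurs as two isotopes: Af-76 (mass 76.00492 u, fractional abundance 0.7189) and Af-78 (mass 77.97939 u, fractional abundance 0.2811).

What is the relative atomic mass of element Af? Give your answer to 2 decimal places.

76.56 u

The abundance-weighted mean is 0.7189 × 76.00492 + 0.2811 × 77.97939
= 54.639937 + 21.920007 = 76.559944 u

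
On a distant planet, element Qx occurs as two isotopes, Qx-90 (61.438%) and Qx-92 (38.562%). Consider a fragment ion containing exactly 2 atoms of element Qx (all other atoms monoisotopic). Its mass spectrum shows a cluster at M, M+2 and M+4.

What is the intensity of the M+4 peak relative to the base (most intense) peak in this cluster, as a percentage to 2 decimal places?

31.38%

(0.61438 + 0.38562)^2 gives M 0.3775, M+2 0.4738, M+4 0.1487; the largest is M+2.
P(M+2) = C(2,1) × 0.61438^1 × 0.38562^1 = 2 × 0.61438 × 0.38562 = 0.473834 (base)
P(M+4) = C(2,2) × 0.61438^0 × 0.38562^2 = 1 × 1.0000 × 0.14870278 = 0.148703
Relative intensity = 0.148703 / 0.473834 × 100 = 31.38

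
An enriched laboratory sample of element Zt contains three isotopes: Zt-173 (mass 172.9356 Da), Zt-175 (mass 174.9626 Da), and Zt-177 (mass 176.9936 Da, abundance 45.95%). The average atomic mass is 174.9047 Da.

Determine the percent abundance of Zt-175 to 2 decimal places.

The remaining 54.05% is split between Zt-173 (fraction x) and Zt-175 (fraction 0.5405 − x).
Substituting: 172.9356x + 174.9626(0.5405 − x) = 93.5761408
(172.9356 − 174.9626)x = -0.9911445  ⇒  x = 0.48897, y = 0.05153
Zt-173: 48.90%, Zt-175: 5.15%.

5.15%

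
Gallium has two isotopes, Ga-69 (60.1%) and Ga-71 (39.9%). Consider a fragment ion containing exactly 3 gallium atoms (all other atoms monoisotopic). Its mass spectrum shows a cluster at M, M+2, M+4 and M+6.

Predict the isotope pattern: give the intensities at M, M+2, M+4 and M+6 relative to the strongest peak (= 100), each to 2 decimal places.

50.21 : 100.00 : 66.39 : 14.69

The 3 Ga atoms are independent, so intensities follow the terms of (0.601 + 0.399)^3.
P(M) = 0.601^3 = 0.217082
P(M+2) = 3 × 0.601^2 × 0.399^1 = 0.432358
P(M+4) = 3 × 0.601^1 × 0.399^2 = 0.287039
P(M+6) = 0.399^3 = 0.063521
The M+2 peak is largest (0.432358); scaling to 100 gives 50.21 : 100.00 : 66.39 : 14.69.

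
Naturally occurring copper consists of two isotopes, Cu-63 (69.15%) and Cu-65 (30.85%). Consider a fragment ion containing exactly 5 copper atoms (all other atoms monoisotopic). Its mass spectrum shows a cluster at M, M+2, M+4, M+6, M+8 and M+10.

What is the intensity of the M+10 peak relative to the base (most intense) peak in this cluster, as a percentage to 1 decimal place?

0.8%

(0.6915 + 0.3085)^5 gives M 0.1581, M+2 0.3527, M+4 0.3147, M+6 0.1404, M+8 0.0313, M+10 0.0028; the largest is M+2.
P(M+2) = C(5,1) × 0.6915^4 × 0.3085^1 = 5 × 0.2286487 × 0.3085 = 0.352691 (base)
P(M+10) = C(5,5) × 0.6915^0 × 0.3085^5 = 1 × 1.0000 × 0.00279432 = 0.002794
Relative intensity = 0.002794 / 0.352691 × 100 = 0.8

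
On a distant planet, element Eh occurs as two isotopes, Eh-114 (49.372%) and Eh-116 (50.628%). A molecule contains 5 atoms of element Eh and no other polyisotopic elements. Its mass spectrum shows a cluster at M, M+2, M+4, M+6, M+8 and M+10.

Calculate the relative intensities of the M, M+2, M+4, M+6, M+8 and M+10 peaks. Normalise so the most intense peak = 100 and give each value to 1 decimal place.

The 5 Eh atoms are independent, so intensities follow the terms of (0.49372 + 0.50628)^5.
P(M) = 0.49372^5 = 0.029336
P(M+2) = 5 × 0.49372^4 × 0.50628^1 = 0.150412
P(M+4) = 10 × 0.49372^3 × 0.50628^2 = 0.308478
P(M+6) = 10 × 0.49372^2 × 0.50628^3 = 0.316325
P(M+8) = 5 × 0.49372^1 × 0.50628^4 = 0.162186
P(M+10) = 0.50628^5 = 0.033262
The M+6 peak is largest (0.316325); scaling to 100 gives 9.3 : 47.5 : 97.5 : 100.0 : 51.3 : 10.5.

9.3 : 47.5 : 97.5 : 100.0 : 51.3 : 10.5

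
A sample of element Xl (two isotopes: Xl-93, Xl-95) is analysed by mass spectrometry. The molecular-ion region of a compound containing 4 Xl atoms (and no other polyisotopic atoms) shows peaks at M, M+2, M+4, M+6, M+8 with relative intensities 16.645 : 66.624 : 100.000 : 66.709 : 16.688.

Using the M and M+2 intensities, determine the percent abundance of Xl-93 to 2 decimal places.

Let p = fractional abundance of Xl-93. I(M+2)/I(M) = [C(4,1)·p^3·(1−p)] / p^4 = 4·(1−p)/p = 66.624/16.645 = 4.0026
(1−p)/p = 4.0026/4 = 1.0007  ⇒  p = 1/(1 + 1.0007) = 0.4998
Xl-93: 49.98%, Xl-95: 50.02%.

49.98%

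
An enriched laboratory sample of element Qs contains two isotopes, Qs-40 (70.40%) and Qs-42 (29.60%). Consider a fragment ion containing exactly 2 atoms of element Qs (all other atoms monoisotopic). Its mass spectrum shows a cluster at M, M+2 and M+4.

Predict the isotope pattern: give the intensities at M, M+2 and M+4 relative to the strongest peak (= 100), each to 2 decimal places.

Expanding (0.7040 + 0.2960)^2:
P(M) = 0.7040^2 = 0.495616
P(M+2) = 2 × 0.7040^1 × 0.2960^1 = 0.416768
P(M+4) = 0.2960^2 = 0.087616
The M peak is largest (0.495616); scaling to 100 gives 100.00 : 84.09 : 17.68.

100.00 : 84.09 : 17.68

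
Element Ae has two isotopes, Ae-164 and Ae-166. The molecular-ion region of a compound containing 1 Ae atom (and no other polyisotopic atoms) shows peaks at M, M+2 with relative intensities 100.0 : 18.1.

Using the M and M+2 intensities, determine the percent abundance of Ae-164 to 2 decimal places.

Write p for the Ae-164 fraction. I(M+2)/I(M) = [C(1,1)·p^0·(1−p)] / p^1 = 1·(1−p)/p = 18.1/100.0 = 0.1810
(1−p)/p = 0.1810/1 = 0.1810  ⇒  p = 1/(1 + 0.1810) = 0.8467
Ae-164: 84.67%, Ae-166: 15.33%.

84.67%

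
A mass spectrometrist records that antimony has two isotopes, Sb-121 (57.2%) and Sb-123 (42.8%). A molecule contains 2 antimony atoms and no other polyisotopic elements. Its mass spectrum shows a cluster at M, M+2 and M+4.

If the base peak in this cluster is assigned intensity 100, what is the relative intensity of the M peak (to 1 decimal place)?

Binomial terms of (0.572 + 0.428)^2: M 0.3272, M+2 0.4896, M+4 0.1832 → M+2 is the base peak.
P(M+2) = C(2,1) × 0.572^1 × 0.428^1 = 2 × 0.5720 × 0.4280 = 0.489632 (base)
P(M) = C(2,0) × 0.572^2 × 0.428^0 = 1 × 0.327184 × 1.0000 = 0.327184
Relative intensity = 0.327184 / 0.489632 × 100 = 66.8

66.8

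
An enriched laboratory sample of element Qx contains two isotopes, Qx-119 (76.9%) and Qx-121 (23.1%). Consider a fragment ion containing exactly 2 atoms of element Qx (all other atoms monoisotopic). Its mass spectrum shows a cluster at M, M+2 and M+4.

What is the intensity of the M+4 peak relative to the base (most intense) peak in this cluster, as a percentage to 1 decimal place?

9.0%

Term probabilities: M 0.5914, M+2 0.3553, M+4 0.0534. Base peak = M.
P(M) = C(2,0) × 0.769^2 × 0.231^0 = 1 × 0.591361 × 1.0000 = 0.591361 (base)
P(M+4) = C(2,2) × 0.769^0 × 0.231^2 = 1 × 1.0000 × 0.053361 = 0.053361
Relative intensity = 0.053361 / 0.591361 × 100 = 9.0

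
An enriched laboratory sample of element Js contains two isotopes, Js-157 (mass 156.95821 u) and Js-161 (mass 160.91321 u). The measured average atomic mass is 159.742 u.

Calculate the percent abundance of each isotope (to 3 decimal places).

Let x be the fractional abundance of Js-157; then Js-161 has abundance 1 − x.
156.95821·x + 160.91321·(1 − x) = 159.742
(156.95821 − 160.91321)·x = 159.742 − 160.91321
x = -1.17121 / -3.95500 = 0.29613 → 29.613% Js-157, 70.387% Js-161.

Js-157: 29.613%, Js-161: 70.387%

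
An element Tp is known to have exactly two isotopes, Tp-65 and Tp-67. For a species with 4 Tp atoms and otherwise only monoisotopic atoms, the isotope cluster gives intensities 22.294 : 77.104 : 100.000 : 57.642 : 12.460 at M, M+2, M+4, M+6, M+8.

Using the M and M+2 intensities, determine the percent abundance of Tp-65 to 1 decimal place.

53.6%

Write p for the Tp-65 fraction. I(M+2)/I(M) = [C(4,1)·p^3·(1−p)] / p^4 = 4·(1−p)/p = 77.104/22.294 = 3.4585
(1−p)/p = 3.4585/4 = 0.8646  ⇒  p = 1/(1 + 0.8646) = 0.5363
Tp-65: 53.6%, Tp-67: 46.4%.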